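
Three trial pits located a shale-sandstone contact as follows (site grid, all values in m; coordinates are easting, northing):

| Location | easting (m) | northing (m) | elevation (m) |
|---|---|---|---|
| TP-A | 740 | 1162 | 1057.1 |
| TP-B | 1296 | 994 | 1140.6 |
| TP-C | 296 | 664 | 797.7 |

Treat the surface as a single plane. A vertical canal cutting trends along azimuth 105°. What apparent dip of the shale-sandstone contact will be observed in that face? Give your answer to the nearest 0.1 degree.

Two edge vectors: TP-A→TP-B = (556, -168, 83.5), TP-A→TP-C = (-444, -498, -259.4).
Normal n = (TP-A→TP-B) × (TP-A→TP-C) = (85162.2, 107152.4, -351480).
So ∂z/∂easting = −n_x/n_z = 0.24230 and ∂z/∂northing = −n_y/n_z = 0.30486.
Unit vector along 105° is (sin 105°, cos 105°) = (0.9659, -0.2588).
Slope in that direction = a·(0.9659) + b·(-0.2588) = 0.15514.
Apparent dip = arctan|0.15514| = 8.8° (true dip is 21.3°, so apparent ≤ true as expected).

8.8°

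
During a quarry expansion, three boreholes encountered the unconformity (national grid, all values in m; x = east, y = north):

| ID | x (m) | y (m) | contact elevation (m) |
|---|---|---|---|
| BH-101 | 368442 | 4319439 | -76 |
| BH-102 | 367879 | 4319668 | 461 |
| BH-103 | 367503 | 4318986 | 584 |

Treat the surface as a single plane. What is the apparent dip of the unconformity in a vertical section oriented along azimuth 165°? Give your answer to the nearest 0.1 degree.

Let the plane be z = a·x + b·y + c.
BH-102−BH-101: −563a + 229b = 537;  BH-103−BH-101: −939a − 453b = 660.
Solving gives a = −0.83903, b = 0.28222.
Unit vector along 165° is (sin 165°, cos 165°) = (0.2588, -0.9659).
Slope in that direction = a·(0.2588) + b·(-0.9659) = −0.48976.
Apparent dip = arctan|0.48976| = 26.1° (true dip is 41.5°, so apparent ≤ true as expected).

26.1°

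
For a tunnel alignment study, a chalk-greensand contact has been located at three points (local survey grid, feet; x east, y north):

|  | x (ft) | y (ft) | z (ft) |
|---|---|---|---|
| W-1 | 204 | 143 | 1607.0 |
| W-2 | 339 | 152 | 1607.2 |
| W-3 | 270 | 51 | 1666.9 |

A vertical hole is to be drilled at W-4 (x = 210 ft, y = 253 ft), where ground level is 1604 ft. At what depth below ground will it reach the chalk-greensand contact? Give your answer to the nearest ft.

Two edge vectors: W-1→W-2 = (135, 9, 0.2), W-1→W-3 = (66, -92, 59.9).
Normal n = (W-1→W-2) × (W-1→W-3) = (557.5, -8073.3, -13014).
So ∂z/∂x = −n_x/n_z = 0.04284 and ∂z/∂y = −n_y/n_z = −0.62036.
Intercept c from W-1: 1607 − 8.74 + 88.71 = 1686.97.
At (210, 253): z_contact = 9.0 − 156.9 + 1686.97 = 1539.0 ft.
Depth below ground = 1604 − 1539.0 = 65 ft.

65 ft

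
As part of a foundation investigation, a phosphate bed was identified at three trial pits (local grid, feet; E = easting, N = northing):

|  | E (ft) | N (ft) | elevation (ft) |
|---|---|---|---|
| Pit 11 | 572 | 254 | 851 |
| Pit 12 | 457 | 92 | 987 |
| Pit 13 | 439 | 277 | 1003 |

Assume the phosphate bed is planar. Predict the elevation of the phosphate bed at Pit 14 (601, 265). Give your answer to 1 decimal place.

Let the plane be z = a·E + b·N + c.
Pit 12−Pit 11: −115a − 162b = 136;  Pit 13−Pit 11: −133a + 23b = 152.
Solving gives a = −1.14720, b = −0.02513.
Then c = 851 − a·572 − b·254 = 1513.58.
At (601, 265): z = −689.5 − 6.7 + 1513.58 = 817.5 ft.

817.5 ft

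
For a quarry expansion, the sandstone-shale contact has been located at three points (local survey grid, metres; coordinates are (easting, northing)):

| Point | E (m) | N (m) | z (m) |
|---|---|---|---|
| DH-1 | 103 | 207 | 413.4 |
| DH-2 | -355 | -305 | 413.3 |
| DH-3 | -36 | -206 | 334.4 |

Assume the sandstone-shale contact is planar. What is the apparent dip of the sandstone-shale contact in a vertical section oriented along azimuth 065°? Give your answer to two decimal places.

Two edge vectors: DH-1→DH-2 = (-458, -512, -0.1), DH-1→DH-3 = (-139, -413, -79).
Normal n = (DH-1→DH-2) × (DH-1→DH-3) = (40406.7, -36168.1, 117986).
So ∂z/∂E = −n_x/n_z = −0.34247 and ∂z/∂N = −n_y/n_z = 0.30655.
Unit vector along 065° is (sin 65°, cos 65°) = (0.9063, 0.4226).
Slope in that direction = a·(0.9063) + b·(0.4226) = −0.18083.
Apparent dip = arctan|0.18083| = 10.25° (true dip is 24.7°, so apparent ≤ true as expected).

10.25°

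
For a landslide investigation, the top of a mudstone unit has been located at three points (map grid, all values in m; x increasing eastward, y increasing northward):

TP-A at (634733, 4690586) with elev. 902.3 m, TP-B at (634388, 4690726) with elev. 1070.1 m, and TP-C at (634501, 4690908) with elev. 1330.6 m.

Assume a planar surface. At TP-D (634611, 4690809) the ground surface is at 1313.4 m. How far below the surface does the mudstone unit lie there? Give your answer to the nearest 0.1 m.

111.6 m

Let the plane be z = a·x + b·y + c.
TP-B−TP-A: −345a + 140b = 167.8;  TP-C−TP-A: −232a + 322b = 428.3.
Solving gives a = 0.075440784, b = 1.384479074.
Then c = 902.3 − a·634733 − b·4690586 = −6541000.62.
At (634611, 4690809): z_contact = 47875.55 + 6494326.90 − 6541000.62 = 1201.84 m.
Depth below ground = 1313.4 − 1201.84 = 111.6 m.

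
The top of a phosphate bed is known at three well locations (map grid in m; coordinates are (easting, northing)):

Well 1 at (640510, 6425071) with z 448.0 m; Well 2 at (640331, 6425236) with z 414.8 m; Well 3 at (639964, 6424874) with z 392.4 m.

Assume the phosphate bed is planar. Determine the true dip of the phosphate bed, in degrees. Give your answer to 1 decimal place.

8.0°

Let the plane be z = a·E + b·N + c.
Well 2−Well 1: −179a + 165b = −33.2;  Well 3−Well 1: −546a − 197b = −55.6.
Solving gives a = 0.12536, b = −0.06521.
Gradient magnitude |∇z| = √(a² + b²) = √(0.01572 + 0.00425) = 0.14131.
True dip = arctan(0.14131) = 8.0°, dipping toward WNW (azimuth ≈ 297°).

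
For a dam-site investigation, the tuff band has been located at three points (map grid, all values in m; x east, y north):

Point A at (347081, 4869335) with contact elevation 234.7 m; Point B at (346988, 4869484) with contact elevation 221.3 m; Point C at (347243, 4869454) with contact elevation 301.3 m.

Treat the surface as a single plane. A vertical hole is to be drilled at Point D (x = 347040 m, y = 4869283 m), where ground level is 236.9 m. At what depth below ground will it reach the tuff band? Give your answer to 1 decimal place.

Let the plane be z = a·x + b·y + c.
Point B−Point A: −93a + 149b = −13.4;  Point C−Point A: 162a + 119b = 66.6.
Solving gives a = 0.327169436, b = 0.114273541.
Then c = 234.7 − a·347081 − b·4869335 = −669755.75.
At (347040, 4869283): z_contact = 113540.88 + 556430.21 − 669755.75 = 215.34 m.
Depth below ground = 236.9 − 215.34 = 21.6 m.

21.6 m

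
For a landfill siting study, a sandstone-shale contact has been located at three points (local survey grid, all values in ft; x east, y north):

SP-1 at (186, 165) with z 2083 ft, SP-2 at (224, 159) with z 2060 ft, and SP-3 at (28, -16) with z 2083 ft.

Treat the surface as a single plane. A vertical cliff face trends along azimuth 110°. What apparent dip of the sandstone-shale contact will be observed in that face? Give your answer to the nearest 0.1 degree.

33.4°

Two edge vectors: SP-1→SP-2 = (38, -6, -23), SP-1→SP-3 = (-158, -181, 0).
Normal n = (SP-1→SP-2) × (SP-1→SP-3) = (-4163, 3634, -7826).
So ∂z/∂x = −n_x/n_z = −0.53194 and ∂z/∂y = −n_y/n_z = 0.46435.
Unit vector along 110° is (sin 110°, cos 110°) = (0.9397, -0.3420).
Slope in that direction = a·(0.9397) + b·(-0.3420) = −0.65868.
Apparent dip = arctan|0.65868| = 33.4° (true dip is 35.2°, so apparent ≤ true as expected).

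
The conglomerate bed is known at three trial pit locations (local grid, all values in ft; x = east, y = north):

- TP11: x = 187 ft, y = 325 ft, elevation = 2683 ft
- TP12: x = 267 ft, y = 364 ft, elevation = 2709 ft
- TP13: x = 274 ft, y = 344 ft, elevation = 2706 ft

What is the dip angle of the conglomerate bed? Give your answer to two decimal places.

Two edge vectors: TP11→TP12 = (80, 39, 26), TP11→TP13 = (87, 19, 23).
Normal n = (TP11→TP12) × (TP11→TP13) = (403, 422, -1873).
So ∂z/∂x = −n_x/n_z = 0.21516 and ∂z/∂y = −n_y/n_z = 0.22531.
Gradient magnitude |∇z| = √(a² + b²) = √(0.04630 + 0.05076) = 0.31154.
True dip = arctan(0.31154) = 17.30°, dipping toward SW (azimuth ≈ 224°).

17.30°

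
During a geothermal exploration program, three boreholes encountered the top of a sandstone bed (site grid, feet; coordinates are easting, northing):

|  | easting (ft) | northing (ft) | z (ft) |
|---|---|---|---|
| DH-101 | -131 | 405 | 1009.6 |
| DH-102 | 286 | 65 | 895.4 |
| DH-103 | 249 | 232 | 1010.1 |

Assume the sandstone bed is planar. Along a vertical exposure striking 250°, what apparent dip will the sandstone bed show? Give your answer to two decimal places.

Let the plane be z = a·easting + b·northing + c.
DH-102−DH-101: 417a − 340b = −114.2;  DH-103−DH-101: 380a − 173b = 0.5.
Solving gives a = 0.34923, b = 0.76420.
Unit vector along 250° is (sin 250°, cos 250°) = (-0.9397, -0.3420).
Slope in that direction = a·(-0.9397) + b·(-0.3420) = −0.58954.
Apparent dip = arctan|0.58954| = 30.52° (true dip is 40.0°, so apparent ≤ true as expected).

30.52°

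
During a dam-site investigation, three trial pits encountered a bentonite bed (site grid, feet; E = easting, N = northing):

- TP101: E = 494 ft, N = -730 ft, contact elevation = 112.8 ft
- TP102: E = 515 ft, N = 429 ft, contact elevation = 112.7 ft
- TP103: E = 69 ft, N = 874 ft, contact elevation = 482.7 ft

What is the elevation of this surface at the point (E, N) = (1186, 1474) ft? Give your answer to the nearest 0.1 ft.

-418.8 ft

Let the plane be z = a·E + b·N + c.
TP102−TP101: 21a + 1159b = −0.1;  TP103−TP101: −425a + 1604b = 369.9.
Solving gives a = −0.814949, b = 0.014680.
Then c = 112.8 − a·494 − b·-730 = 526.10.
At (1186, 1474): z = −966.5 + 21.6 + 526.10 = -418.8 ft.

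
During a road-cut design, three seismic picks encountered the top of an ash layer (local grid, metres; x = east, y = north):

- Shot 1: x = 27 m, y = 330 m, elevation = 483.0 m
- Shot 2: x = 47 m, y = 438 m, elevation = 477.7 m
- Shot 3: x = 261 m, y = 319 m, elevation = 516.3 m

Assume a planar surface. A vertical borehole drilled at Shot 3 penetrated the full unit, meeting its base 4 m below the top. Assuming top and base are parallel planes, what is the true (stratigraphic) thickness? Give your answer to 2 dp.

Let the plane be z = a·x + b·y + c.
Shot 2−Shot 1: 20a + 108b = −5.3;  Shot 3−Shot 1: 234a − 11b = 33.3.
Solving gives a = 0.13879, b = −0.07478.
|∇z| = √(a²+b²) = 0.15765, so dip δ = arctan(0.15765) = 8.96°.
True thickness = vertical thickness × cos δ = 4 × cos 8.96° = 3.95 m.

3.95 m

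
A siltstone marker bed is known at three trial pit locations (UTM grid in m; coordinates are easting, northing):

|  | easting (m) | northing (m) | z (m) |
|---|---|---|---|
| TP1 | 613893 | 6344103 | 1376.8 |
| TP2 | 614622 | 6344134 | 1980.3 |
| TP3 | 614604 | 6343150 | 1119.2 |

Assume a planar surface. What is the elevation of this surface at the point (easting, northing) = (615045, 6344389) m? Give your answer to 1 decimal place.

2534.5 m

Two edge vectors: TP1→TP2 = (729, 31, 603.5), TP1→TP3 = (711, -953, -257.6).
Normal n = (TP1→TP2) × (TP1→TP3) = (567149.9, 616878.9, -716778).
So ∂z/∂easting = −n_x/n_z = 0.791249034 and ∂z/∂northing = −n_y/n_z = 0.860627558.
Intercept c from TP1: 1376.8 − 485742.24 − 5459909.87 = −5944275.32.
At (615045, 6344389): z = 486653.8 + 5460156.0 − 5944275.32 = 2534.5 m.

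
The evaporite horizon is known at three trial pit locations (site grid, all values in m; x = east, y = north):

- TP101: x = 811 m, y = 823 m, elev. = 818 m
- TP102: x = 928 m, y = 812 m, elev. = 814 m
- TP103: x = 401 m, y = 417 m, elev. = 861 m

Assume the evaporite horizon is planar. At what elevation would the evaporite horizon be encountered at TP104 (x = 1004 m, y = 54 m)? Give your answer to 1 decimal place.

860.4 m

Let the plane be z = a·x + b·y + c.
TP102−TP101: 117a − 11b = −4;  TP103−TP101: −410a − 406b = 43.
Solving gives a = −0.040318, b = −0.065196.
Then c = 818 − a·811 − b·823 = 904.35.
At (1004, 54): z = −40.5 − 3.5 + 904.35 = 860.4 m.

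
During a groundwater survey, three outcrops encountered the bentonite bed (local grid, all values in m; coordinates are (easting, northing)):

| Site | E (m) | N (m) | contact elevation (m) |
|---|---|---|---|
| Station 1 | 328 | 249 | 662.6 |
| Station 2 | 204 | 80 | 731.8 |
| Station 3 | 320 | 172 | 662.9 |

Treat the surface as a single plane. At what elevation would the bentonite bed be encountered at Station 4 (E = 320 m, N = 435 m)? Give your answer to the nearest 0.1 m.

679.5 m

Two edge vectors: Station 1→Station 2 = (-124, -169, 69.2), Station 1→Station 3 = (-8, -77, 0.3).
Normal n = (Station 1→Station 2) × (Station 1→Station 3) = (5277.7, -516.4, 8196).
So ∂z/∂E = −n_x/n_z = −0.64394 and ∂z/∂N = −n_y/n_z = 0.06301.
Intercept c from Station 1: 662.6 + 211.21 − 15.69 = 858.12.
At (320, 435): z = −206.1 + 27.4 + 858.12 = 679.5 m.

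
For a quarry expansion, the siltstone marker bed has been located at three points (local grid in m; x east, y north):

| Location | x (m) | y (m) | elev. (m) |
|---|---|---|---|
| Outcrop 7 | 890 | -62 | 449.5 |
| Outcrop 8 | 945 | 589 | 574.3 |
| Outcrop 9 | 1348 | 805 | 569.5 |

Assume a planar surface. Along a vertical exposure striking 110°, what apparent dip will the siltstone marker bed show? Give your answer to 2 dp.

Let the plane be z = a·x + b·y + c.
Outcrop 8−Outcrop 7: 55a + 651b = 124.8;  Outcrop 9−Outcrop 7: 458a + 867b = 120.
Solving gives a = −0.12010, b = 0.20185.
Unit vector along 110° is (sin 110°, cos 110°) = (0.9397, -0.3420).
Slope in that direction = a·(0.9397) + b·(-0.3420) = −0.18189.
Apparent dip = arctan|0.18189| = 10.31° (true dip is 13.2°, so apparent ≤ true as expected).

10.31°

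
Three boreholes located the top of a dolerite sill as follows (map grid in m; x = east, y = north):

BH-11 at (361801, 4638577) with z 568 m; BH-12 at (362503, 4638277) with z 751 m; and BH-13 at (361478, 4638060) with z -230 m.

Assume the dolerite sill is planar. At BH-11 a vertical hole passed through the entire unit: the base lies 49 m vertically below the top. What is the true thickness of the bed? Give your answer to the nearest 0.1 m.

29.7 m

Let the plane be z = a·x + b·y + c.
BH-12−BH-11: 702a − 300b = 183;  BH-13−BH-11: −323a − 517b = −798.
Solving gives a = 0.72637, b = 1.08971.
|∇z| = √(a²+b²) = 1.30962, so dip δ = arctan(1.30962) = 52.64°.
True thickness = vertical thickness × cos δ = 49 × cos 52.64° = 29.7 m.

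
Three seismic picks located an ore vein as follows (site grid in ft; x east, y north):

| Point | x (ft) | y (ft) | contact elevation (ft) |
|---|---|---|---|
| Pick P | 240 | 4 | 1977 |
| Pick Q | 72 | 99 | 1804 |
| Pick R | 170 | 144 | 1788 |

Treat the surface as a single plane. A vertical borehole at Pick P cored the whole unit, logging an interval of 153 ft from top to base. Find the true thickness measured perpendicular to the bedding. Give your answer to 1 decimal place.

Let the plane be z = a·x + b·y + c.
Pick Q−Pick P: −168a + 95b = −173;  Pick R−Pick P: −70a + 140b = −189.
Solving gives a = 0.37137, b = −1.16432.
|∇z| = √(a²+b²) = 1.22211, so dip δ = arctan(1.22211) = 50.71°.
True thickness = vertical thickness × cos δ = 153 × cos 50.71° = 96.9 ft.

96.9 ft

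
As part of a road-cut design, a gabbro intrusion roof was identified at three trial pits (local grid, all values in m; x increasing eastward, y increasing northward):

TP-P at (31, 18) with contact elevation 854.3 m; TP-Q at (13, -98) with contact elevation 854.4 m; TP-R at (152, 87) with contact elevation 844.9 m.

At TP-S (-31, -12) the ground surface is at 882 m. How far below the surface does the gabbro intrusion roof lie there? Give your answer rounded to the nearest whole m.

23 m

Two edge vectors: TP-P→TP-Q = (-18, -116, 0.1), TP-P→TP-R = (121, 69, -9.4).
Normal n = (TP-P→TP-Q) × (TP-P→TP-R) = (1083.5, -157.1, 12794).
So ∂z/∂x = −n_x/n_z = −0.08469 and ∂z/∂y = −n_y/n_z = 0.01228.
Intercept c from TP-P: 854.3 + 2.63 − 0.22 = 856.70.
At (-31, -12): z_contact = 2.6 − 0.1 + 856.70 = 859.2 m.
Depth below ground = 882 − 859.2 = 23 m.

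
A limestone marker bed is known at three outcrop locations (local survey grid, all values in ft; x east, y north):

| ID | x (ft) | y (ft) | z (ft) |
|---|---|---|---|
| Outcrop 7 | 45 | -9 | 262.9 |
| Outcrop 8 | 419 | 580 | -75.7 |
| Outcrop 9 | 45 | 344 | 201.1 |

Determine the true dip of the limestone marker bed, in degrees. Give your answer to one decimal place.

33.2°

Let the plane be z = a·x + b·y + c.
Outcrop 8−Outcrop 7: 374a + 589b = −338.6;  Outcrop 9−Outcrop 7: 0a + 353b = −61.8.
Solving gives a = −0.62963, b = −0.17507.
Gradient magnitude |∇z| = √(a² + b²) = √(0.39644 + 0.03065) = 0.65352.
True dip = arctan(0.65352) = 33.2°, dipping toward ENE (azimuth ≈ 074°).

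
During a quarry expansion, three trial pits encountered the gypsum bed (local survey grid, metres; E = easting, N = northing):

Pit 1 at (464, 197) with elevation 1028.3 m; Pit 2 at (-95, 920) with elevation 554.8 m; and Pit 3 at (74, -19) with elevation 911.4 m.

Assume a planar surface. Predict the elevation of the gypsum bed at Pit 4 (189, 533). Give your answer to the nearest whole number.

801 m

Two edge vectors: Pit 1→Pit 2 = (-559, 723, -473.5), Pit 1→Pit 3 = (-390, -216, -116.9).
Normal n = (Pit 1→Pit 2) × (Pit 1→Pit 3) = (-186794.7, 119317.9, 402714).
So ∂z/∂E = −n_x/n_z = 0.46384 and ∂z/∂N = −n_y/n_z = −0.29628.
Intercept c from Pit 1: 1028.3 − 215.22 + 58.37 = 871.45.
At (189, 533): z = 87.7 − 157.9 + 871.45 = 801.2 m.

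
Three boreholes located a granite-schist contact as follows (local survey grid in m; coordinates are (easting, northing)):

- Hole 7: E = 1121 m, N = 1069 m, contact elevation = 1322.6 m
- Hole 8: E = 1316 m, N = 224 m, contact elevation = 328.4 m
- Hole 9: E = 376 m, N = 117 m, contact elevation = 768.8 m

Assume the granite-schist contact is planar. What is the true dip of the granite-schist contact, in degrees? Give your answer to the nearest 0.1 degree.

50.1°

Two edge vectors: Hole 7→Hole 8 = (195, -845, -994.2), Hole 7→Hole 9 = (-745, -952, -553.8).
Normal n = (Hole 7→Hole 8) × (Hole 7→Hole 9) = (-478517.4, 848670, -815165).
So ∂z/∂E = −n_x/n_z = −0.58702 and ∂z/∂N = −n_y/n_z = 1.04110.
Gradient magnitude |∇z| = √(a² + b²) = √(0.34459 + 1.08389) = 1.19519.
True dip = arctan(1.19519) = 50.1°, dipping toward SSE (azimuth ≈ 151°).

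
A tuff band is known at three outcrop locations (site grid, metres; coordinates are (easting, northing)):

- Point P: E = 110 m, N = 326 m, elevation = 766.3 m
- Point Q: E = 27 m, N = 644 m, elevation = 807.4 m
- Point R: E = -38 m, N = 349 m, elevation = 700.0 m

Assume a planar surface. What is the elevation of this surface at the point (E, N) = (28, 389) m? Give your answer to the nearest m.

742 m

Let the plane be z = a·E + b·N + c.
Point Q−Point P: −83a + 318b = 41.1;  Point R−Point P: −148a + 23b = −66.3.
Solving gives a = 0.48785, b = 0.25658.
Then c = 766.3 − a·110 − b·326 = 628.99.
At (28, 389): z = 13.7 + 99.8 + 628.99 = 742.5 m.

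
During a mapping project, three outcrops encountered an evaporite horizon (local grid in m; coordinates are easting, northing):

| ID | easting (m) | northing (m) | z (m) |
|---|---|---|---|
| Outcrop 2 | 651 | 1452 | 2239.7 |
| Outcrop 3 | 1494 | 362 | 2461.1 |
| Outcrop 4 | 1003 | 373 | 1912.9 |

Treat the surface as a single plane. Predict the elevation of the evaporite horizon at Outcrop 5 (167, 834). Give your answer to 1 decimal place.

Two edge vectors: Outcrop 2→Outcrop 3 = (843, -1090, 221.4), Outcrop 2→Outcrop 4 = (352, -1079, -326.8).
Normal n = (Outcrop 2→Outcrop 3) × (Outcrop 2→Outcrop 4) = (595102.6, 353425.2, -525917).
So ∂z/∂easting = −n_x/n_z = 1.131552 and ∂z/∂northing = −n_y/n_z = 0.672017.
Intercept c from Outcrop 2: 2239.7 − 736.64 − 975.77 = 527.29.
At (167, 834): z = 189.0 + 560.5 + 527.29 = 1276.7 m.

1276.7 m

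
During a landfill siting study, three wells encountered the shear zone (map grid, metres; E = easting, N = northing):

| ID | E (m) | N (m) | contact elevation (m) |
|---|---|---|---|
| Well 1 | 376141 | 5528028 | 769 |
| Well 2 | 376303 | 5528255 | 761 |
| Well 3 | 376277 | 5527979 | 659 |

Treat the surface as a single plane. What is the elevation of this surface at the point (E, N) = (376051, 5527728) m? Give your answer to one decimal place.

Let the plane be z = a·E + b·N + c.
Well 2−Well 1: 162a + 227b = −8;  Well 3−Well 1: 136a − 49b = −110.
Solving gives a = −0.653491368, b = 0.431125998.
Then c = 769 − a·376141 − b·5528028 = −2136702.69.
At (376051, 5527728): z = −245746.1 + 2383147.3 − 2136702.69 = 698.5 m.

698.5 m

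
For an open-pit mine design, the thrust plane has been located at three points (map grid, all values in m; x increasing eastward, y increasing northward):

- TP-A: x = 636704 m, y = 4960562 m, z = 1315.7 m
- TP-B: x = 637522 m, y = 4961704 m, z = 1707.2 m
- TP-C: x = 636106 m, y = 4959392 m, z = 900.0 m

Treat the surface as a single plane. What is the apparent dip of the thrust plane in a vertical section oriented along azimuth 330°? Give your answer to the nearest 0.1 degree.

Two edge vectors: TP-A→TP-B = (818, 1142, 391.5), TP-A→TP-C = (-598, -1170, -415.7).
Normal n = (TP-A→TP-B) × (TP-A→TP-C) = (-16674.4, 105925.6, -274144).
So ∂z/∂x = −n_x/n_z = −0.06082 and ∂z/∂y = −n_y/n_z = 0.38639.
Unit vector along 330° is (sin 330°, cos 330°) = (-0.5000, 0.8660).
Slope in that direction = a·(-0.5000) + b·(0.8660) = 0.36503.
Apparent dip = arctan|0.36503| = 20.1° (true dip is 21.4°, so apparent ≤ true as expected).

20.1°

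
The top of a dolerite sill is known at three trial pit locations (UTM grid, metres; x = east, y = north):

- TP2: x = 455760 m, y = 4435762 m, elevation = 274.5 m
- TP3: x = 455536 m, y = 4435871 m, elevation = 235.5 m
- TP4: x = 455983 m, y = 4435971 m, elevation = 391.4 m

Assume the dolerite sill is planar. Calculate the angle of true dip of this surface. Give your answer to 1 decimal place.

Two edge vectors: TP2→TP3 = (-224, 109, -39), TP2→TP4 = (223, 209, 116.9).
Normal n = (TP2→TP3) × (TP2→TP4) = (20893.1, 17488.6, -71123).
So ∂z/∂x = −n_x/n_z = 0.29376 and ∂z/∂y = −n_y/n_z = 0.24589.
Gradient magnitude |∇z| = √(a² + b²) = √(0.08629 + 0.06046) = 0.38309.
True dip = arctan(0.38309) = 21.0°, dipping toward SW (azimuth ≈ 230°).

21.0°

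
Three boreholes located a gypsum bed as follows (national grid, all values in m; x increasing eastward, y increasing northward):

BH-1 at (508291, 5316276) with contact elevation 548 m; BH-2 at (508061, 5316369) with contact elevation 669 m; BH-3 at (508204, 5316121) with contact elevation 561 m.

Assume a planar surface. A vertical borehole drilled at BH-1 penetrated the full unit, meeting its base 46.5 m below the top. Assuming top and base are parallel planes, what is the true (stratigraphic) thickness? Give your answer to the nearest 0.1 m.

Two edge vectors: BH-1→BH-2 = (-230, 93, 121), BH-1→BH-3 = (-87, -155, 13).
Normal n = (BH-1→BH-2) × (BH-1→BH-3) = (19964, -7537, 43741).
So ∂z/∂x = −n_x/n_z = −0.45641 and ∂z/∂y = −n_y/n_z = 0.17231.
|∇z| = √(a²+b²) = 0.48786, so dip δ = arctan(0.48786) = 26.01°.
True thickness = vertical thickness × cos δ = 46.5 × cos 26.01° = 41.8 m.

41.8 m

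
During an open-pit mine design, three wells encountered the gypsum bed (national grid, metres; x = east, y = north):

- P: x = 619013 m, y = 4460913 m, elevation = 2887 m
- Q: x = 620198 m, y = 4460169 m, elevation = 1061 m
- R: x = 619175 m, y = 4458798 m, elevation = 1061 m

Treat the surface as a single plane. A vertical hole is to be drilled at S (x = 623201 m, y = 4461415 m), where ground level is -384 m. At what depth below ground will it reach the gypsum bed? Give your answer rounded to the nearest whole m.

731 m

Let the plane be z = a·x + b·y + c.
Q−P: 1185a − 744b = −1826;  R−P: 162a − 2115b = −1826.
Solving gives a = −1.04933423, b = 0.78298244.
Then c = 2887 − a·619013 − b·4460913 = −2840378.00.
At (623201, 4461415): z_contact = −653946.1 + 3493209.6 − 2840378.00 = -1114.6 m.
Depth below ground = -384 − (-1114.6) = 731 m.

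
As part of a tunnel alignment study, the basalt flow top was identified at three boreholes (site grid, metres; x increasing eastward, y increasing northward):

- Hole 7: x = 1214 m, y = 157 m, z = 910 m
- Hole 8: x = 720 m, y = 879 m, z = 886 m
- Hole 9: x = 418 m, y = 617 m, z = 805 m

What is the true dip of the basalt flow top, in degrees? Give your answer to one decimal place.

11.8°

Two edge vectors: Hole 7→Hole 8 = (-494, 722, -24), Hole 7→Hole 9 = (-796, 460, -105).
Normal n = (Hole 7→Hole 8) × (Hole 7→Hole 9) = (-64770, -32766, 347472).
So ∂z/∂x = −n_x/n_z = 0.18640 and ∂z/∂y = −n_y/n_z = 0.09430.
Gradient magnitude |∇z| = √(a² + b²) = √(0.03475 + 0.00889) = 0.20890.
True dip = arctan(0.20890) = 11.8°, dipping toward WSW (azimuth ≈ 243°).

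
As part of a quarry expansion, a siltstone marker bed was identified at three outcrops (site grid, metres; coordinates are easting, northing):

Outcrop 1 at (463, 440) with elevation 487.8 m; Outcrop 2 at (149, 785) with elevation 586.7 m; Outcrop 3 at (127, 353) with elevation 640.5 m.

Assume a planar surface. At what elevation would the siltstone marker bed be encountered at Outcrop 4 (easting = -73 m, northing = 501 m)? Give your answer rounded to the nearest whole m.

Two edge vectors: Outcrop 1→Outcrop 2 = (-314, 345, 98.9), Outcrop 1→Outcrop 3 = (-336, -87, 152.7).
Normal n = (Outcrop 1→Outcrop 2) × (Outcrop 1→Outcrop 3) = (61285.8, 14717.4, 143238).
So ∂z/∂easting = −n_x/n_z = −0.42786 and ∂z/∂northing = −n_y/n_z = −0.10275.
Intercept c from Outcrop 1: 487.8 + 198.10 + 45.21 = 731.11.
At (-73, 501): z = 31.2 − 51.5 + 731.11 = 710.9 m.

711 m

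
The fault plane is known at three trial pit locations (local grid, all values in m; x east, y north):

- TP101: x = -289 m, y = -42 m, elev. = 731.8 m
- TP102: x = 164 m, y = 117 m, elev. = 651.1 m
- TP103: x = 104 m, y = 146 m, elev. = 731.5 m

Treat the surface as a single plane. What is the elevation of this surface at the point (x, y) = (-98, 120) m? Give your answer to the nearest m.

Two edge vectors: TP101→TP102 = (453, 159, -80.7), TP101→TP103 = (393, 188, -0.3).
Normal n = (TP101→TP102) × (TP101→TP103) = (15123.9, -31579.2, 22677).
So ∂z/∂x = −n_x/n_z = −0.66693 and ∂z/∂y = −n_y/n_z = 1.39257.
Intercept c from TP101: 731.8 − 192.74 + 58.49 = 597.55.
At (-98, 120): z = 65.4 + 167.1 + 597.55 = 830.0 m.

830 m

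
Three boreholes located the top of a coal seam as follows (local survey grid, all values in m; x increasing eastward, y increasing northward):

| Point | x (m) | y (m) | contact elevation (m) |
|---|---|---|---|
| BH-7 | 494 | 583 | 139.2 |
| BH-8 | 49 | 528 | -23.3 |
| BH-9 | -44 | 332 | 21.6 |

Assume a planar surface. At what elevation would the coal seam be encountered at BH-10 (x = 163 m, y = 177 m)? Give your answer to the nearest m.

Two edge vectors: BH-7→BH-8 = (-445, -55, -162.5), BH-7→BH-9 = (-538, -251, -117.6).
Normal n = (BH-7→BH-8) × (BH-7→BH-9) = (-34319.5, 35093, 82105).
So ∂z/∂x = −n_x/n_z = 0.41800 and ∂z/∂y = −n_y/n_z = −0.42742.
Intercept c from BH-7: 139.2 − 206.49 + 249.18 = 181.89.
At (163, 177): z = 68.1 − 75.7 + 181.89 = 174.4 m.

174 m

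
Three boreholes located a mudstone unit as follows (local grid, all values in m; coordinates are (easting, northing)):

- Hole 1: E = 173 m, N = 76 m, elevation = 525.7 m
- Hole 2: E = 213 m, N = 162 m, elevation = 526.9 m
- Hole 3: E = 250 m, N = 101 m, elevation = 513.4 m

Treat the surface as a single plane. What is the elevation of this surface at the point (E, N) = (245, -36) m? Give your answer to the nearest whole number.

500 m

Two edge vectors: Hole 1→Hole 2 = (40, 86, 1.2), Hole 1→Hole 3 = (77, 25, -12.3).
Normal n = (Hole 1→Hole 2) × (Hole 1→Hole 3) = (-1087.8, 584.4, -5622).
So ∂z/∂E = −n_x/n_z = −0.19349 and ∂z/∂N = −n_y/n_z = 0.10395.
Intercept c from Hole 1: 525.7 + 33.47 − 7.90 = 551.27.
At (245, -36): z = −47.4 − 3.7 + 551.27 = 500.1 m.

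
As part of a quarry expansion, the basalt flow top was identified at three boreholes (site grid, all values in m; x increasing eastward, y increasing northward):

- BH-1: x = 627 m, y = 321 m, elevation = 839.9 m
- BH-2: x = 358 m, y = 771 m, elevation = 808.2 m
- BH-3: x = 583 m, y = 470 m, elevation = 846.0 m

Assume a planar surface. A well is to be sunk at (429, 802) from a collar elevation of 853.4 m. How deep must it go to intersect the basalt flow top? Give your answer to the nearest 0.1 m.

14.4 m

Two edge vectors: BH-1→BH-2 = (-269, 450, -31.7), BH-1→BH-3 = (-44, 149, 6.1).
Normal n = (BH-1→BH-2) × (BH-1→BH-3) = (7468.3, 3035.7, -20281).
So ∂z/∂x = −n_x/n_z = 0.36824 and ∂z/∂y = −n_y/n_z = 0.14968.
Intercept c from BH-1: 839.9 − 230.89 − 48.05 = 560.96.
At (429, 802): z_contact = 157.98 + 120.04 + 560.96 = 838.99 m.
Depth below ground = 853.4 − 838.99 = 14.4 m.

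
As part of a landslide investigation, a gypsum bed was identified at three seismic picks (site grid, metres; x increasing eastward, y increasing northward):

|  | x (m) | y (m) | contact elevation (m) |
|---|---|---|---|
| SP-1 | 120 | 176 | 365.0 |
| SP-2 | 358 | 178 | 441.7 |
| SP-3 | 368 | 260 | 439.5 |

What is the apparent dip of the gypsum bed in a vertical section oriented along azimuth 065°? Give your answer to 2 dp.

14.82°

Let the plane be z = a·x + b·y + c.
SP-2−SP-1: 238a + 2b = 76.7;  SP-3−SP-1: 248a + 84b = 74.5.
Solving gives a = 0.32283, b = −0.06620.
Unit vector along 065° is (sin 65°, cos 65°) = (0.9063, 0.4226).
Slope in that direction = a·(0.9063) + b·(0.4226) = 0.26460.
Apparent dip = arctan|0.26460| = 14.82° (true dip is 18.2°, so apparent ≤ true as expected).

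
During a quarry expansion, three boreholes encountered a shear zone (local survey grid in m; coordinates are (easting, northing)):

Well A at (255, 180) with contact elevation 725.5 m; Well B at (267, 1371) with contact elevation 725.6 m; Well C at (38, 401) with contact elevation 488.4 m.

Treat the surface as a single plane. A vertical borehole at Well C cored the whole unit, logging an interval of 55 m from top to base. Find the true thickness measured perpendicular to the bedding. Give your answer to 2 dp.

37.34 m

Two edge vectors: Well A→Well B = (12, 1191, 0.1), Well A→Well C = (-217, 221, -237.1).
Normal n = (Well A→Well B) × (Well A→Well C) = (-282408.2, 2823.5, 261099).
So ∂z/∂E = −n_x/n_z = 1.08161 and ∂z/∂N = −n_y/n_z = −0.01081.
|∇z| = √(a²+b²) = 1.08167, so dip δ = arctan(1.08167) = 47.25°.
True thickness = vertical thickness × cos δ = 55 × cos 47.25° = 37.34 m.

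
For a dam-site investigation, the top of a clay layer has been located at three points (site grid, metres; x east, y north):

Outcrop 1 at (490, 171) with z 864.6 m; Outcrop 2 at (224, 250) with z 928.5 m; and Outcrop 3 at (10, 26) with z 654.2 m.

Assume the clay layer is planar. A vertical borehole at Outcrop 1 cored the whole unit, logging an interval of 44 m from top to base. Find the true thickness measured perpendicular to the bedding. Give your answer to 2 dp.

Let the plane be z = a·x + b·y + c.
Outcrop 2−Outcrop 1: −266a + 79b = 63.9;  Outcrop 3−Outcrop 1: −480a − 145b = −210.4.
Solving gives a = 0.09617, b = 1.13268.
|∇z| = √(a²+b²) = 1.13675, so dip δ = arctan(1.13675) = 48.66°.
True thickness = vertical thickness × cos δ = 44 × cos 48.66° = 29.06 m.

29.06 m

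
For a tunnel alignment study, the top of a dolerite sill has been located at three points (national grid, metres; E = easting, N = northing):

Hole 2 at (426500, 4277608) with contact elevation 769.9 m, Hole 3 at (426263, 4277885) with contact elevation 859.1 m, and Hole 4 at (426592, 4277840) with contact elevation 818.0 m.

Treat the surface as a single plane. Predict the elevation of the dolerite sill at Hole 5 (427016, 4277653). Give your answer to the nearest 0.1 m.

733.6 m

Let the plane be z = a·E + b·N + c.
Hole 3−Hole 2: −237a + 277b = 89.2;  Hole 4−Hole 2: 92a + 232b = 48.1.
Solving gives a = −0.091597902, b = 0.243650892.
Then c = 769.9 − a·426500 − b·4277608 = −1002406.60.
At (427016, 4277653): z = −39113.8 + 1042254.0 − 1002406.60 = 733.6 m.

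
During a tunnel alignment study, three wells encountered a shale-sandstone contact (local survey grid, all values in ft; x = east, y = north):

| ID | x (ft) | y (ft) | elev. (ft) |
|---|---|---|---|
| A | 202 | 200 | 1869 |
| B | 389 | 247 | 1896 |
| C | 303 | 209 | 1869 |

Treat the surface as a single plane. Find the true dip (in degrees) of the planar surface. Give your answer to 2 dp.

Let the plane be z = a·x + b·y + c.
B−A: 187a + 47b = 27;  C−A: 101a + 9b = 0.
Solving gives a = −0.07931, b = 0.89001.
Gradient magnitude |∇z| = √(a² + b²) = √(0.00629 + 0.79212) = 0.89354.
True dip = arctan(0.89354) = 41.78°, dipping toward S (azimuth ≈ 175°).

41.78°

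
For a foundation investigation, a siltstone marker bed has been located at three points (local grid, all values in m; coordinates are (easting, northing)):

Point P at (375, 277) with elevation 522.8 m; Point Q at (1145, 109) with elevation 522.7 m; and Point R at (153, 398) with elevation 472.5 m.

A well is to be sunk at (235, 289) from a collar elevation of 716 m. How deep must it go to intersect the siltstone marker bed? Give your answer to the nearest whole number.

Two edge vectors: Point P→Point Q = (770, -168, -0.1), Point P→Point R = (-222, 121, -50.3).
Normal n = (Point P→Point Q) × (Point P→Point R) = (8462.5, 38753.2, 55874).
So ∂z/∂E = −n_x/n_z = −0.15146 and ∂z/∂N = −n_y/n_z = −0.69358.
Intercept c from Point P: 522.8 + 56.80 + 192.12 = 771.72.
At (235, 289): z_contact = −35.6 − 200.4 + 771.72 = 535.7 m.
Depth below ground = 716 − 535.7 = 180 m.

180 m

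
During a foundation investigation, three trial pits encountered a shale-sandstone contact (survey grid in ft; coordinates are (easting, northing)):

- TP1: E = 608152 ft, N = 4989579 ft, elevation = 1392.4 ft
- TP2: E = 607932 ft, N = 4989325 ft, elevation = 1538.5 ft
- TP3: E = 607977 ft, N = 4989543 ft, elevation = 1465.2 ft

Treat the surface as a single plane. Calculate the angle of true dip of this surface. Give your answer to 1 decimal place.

24.1°

Two edge vectors: TP1→TP2 = (-220, -254, 146.1), TP1→TP3 = (-175, -36, 72.8).
Normal n = (TP1→TP2) × (TP1→TP3) = (-13231.6, -9551.5, -36530).
So ∂z/∂E = −n_x/n_z = −0.36221 and ∂z/∂N = −n_y/n_z = −0.26147.
Gradient magnitude |∇z| = √(a² + b²) = √(0.13120 + 0.06837) = 0.44673.
True dip = arctan(0.44673) = 24.1°, dipping toward NE (azimuth ≈ 054°).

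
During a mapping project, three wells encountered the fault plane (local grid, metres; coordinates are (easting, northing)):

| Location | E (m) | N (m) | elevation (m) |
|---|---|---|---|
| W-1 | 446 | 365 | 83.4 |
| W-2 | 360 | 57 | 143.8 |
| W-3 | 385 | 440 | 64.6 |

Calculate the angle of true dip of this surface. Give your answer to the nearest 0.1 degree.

Let the plane be z = a·E + b·N + c.
W-2−W-1: −86a − 308b = 60.4;  W-3−W-1: −61a + 75b = −18.8.
Solving gives a = 0.04994, b = −0.21005.
Gradient magnitude |∇z| = √(a² + b²) = √(0.00249 + 0.04412) = 0.21590.
True dip = arctan(0.21590) = 12.2°, dipping toward NNW (azimuth ≈ 347°).

12.2°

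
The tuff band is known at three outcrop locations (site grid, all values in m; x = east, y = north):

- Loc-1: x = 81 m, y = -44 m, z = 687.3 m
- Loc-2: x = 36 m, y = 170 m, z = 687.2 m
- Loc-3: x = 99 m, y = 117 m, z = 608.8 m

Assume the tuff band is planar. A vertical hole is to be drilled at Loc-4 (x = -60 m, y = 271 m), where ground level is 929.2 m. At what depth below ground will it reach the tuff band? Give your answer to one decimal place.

Two edge vectors: Loc-1→Loc-2 = (-45, 214, -0.1), Loc-1→Loc-3 = (18, 161, -78.5).
Normal n = (Loc-1→Loc-2) × (Loc-1→Loc-3) = (-16782.9, -3534.3, -11097).
So ∂z/∂x = −n_x/n_z = −1.51238 and ∂z/∂y = −n_y/n_z = −0.31849.
Intercept c from Loc-1: 687.3 + 122.50 − 14.01 = 795.79.
At (-60, 271): z_contact = 90.74 − 86.31 + 795.79 = 800.22 m.
Depth below ground = 929.2 − 800.22 = 129.0 m.

129.0 m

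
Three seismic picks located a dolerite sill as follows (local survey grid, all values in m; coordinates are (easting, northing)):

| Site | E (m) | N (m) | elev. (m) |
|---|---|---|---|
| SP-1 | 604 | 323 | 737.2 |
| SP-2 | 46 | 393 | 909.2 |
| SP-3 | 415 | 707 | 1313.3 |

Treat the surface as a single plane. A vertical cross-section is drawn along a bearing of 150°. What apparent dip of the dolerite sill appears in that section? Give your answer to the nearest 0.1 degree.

52.6°

Let the plane be z = a·E + b·N + c.
SP-2−SP-1: −558a + 70b = 172;  SP-3−SP-1: −189a + 384b = 576.1.
Solving gives a = −0.12794, b = 1.43729.
Unit vector along 150° is (sin 150°, cos 150°) = (0.5000, -0.8660).
Slope in that direction = a·(0.5000) + b·(-0.8660) = −1.30870.
Apparent dip = arctan|1.30870| = 52.6° (true dip is 55.3°, so apparent ≤ true as expected).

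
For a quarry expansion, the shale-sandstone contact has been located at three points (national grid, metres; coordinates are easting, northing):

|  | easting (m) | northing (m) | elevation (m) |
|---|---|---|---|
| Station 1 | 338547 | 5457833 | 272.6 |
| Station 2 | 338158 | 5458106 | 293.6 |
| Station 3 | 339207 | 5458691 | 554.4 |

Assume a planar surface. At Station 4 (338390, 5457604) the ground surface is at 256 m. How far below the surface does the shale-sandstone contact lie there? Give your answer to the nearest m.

56 m

Let the plane be z = a·easting + b·northing + c.
Station 2−Station 1: −389a + 273b = 21;  Station 3−Station 1: 660a + 858b = 281.8.
Solving gives a = 0.11463044, b = 0.24026096.
Then c = 272.6 − a·338547 − b·5457833 = −1349839.41.
At (338390, 5457604): z_contact = 38789.8 + 1311249.2 − 1349839.41 = 199.6 m.
Depth below ground = 256 − 199.6 = 56 m.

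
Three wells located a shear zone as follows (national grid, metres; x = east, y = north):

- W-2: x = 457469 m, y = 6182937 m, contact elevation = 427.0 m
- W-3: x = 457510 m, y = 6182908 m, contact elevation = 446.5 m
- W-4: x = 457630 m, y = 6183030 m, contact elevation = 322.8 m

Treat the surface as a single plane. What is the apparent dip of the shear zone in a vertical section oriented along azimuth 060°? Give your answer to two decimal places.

Let the plane be z = a·x + b·y + c.
W-3−W-2: 41a − 29b = 19.5;  W-4−W-2: 161a + 93b = −104.2.
Solving gives a = −0.14245, b = −0.87382.
Unit vector along 060° is (sin 60°, cos 60°) = (0.8660, 0.5000).
Slope in that direction = a·(0.8660) + b·(0.5000) = −0.56028.
Apparent dip = arctan|0.56028| = 29.26° (true dip is 41.5°, so apparent ≤ true as expected).

29.26°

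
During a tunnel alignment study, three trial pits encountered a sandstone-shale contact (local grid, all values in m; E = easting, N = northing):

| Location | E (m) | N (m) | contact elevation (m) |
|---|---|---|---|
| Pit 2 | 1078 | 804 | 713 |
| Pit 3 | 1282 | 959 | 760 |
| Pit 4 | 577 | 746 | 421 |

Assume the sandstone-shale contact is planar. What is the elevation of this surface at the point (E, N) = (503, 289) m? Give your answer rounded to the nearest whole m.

623 m

Two edge vectors: Pit 2→Pit 3 = (204, 155, 47), Pit 2→Pit 4 = (-501, -58, -292).
Normal n = (Pit 2→Pit 3) × (Pit 2→Pit 4) = (-42534, 36021, 65823).
So ∂z/∂E = −n_x/n_z = 0.64619 and ∂z/∂N = −n_y/n_z = −0.54724.
Intercept c from Pit 2: 713 − 696.59 + 439.98 = 456.39.
At (503, 289): z = 325.0 − 158.2 + 456.39 = 623.3 m.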